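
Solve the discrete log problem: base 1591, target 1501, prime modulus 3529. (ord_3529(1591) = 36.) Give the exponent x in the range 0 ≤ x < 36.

7

Successive powers of 1591 modulo 3529:
  1591^0=1  1591^1=1591  1591^2=988  1591^3=1503  1591^4=2140  1591^5=2784
  1591^6=449  1591^7=1501
So 1591^7 ≡ 1501 (mod 3529), giving x = 7.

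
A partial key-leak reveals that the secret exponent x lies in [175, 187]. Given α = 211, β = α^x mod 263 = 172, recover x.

182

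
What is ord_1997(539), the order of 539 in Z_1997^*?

1996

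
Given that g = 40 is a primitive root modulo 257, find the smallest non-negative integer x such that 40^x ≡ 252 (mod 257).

Baby-step giant-step with m = ceil(sqrt(256)) = 16.
Baby table (40^j mod 257 for j=0..15):
  0:1  1:40  2:58  3:7  4:23  5:149  6:49  7:161
  8:15  9:86  10:99  11:105  12:88  13:179  14:221  15:102
Giant step factor: 40^(-16) ≡ 8 (mod 257).
Scan 252·8^i mod 257 for i = 0, 1, …:
  i=0: 252   i=1: 217   i=2: 194   i=3: 10
  i=4: 80   i=5: 126   i=6: 237   i=7: 97
  i=8: 5   i=9: 40
Match at i=9, j=1: x = 9·16 + 1 = 145.

145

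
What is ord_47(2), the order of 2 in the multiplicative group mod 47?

The order of 2 must divide p − 1 = 46 = 2 · 23.
Divisors: 1, 2, 23, 46.
Check each in increasing order: 2^1 ≡ 2;  2^2 ≡ 4;  2^23 ≡ 1.
Smallest exponent giving 1 is 23.

23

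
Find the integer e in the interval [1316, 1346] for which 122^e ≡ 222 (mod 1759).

1342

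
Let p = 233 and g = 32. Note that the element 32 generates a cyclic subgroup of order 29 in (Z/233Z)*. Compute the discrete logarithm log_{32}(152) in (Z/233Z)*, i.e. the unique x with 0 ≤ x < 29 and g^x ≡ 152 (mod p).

Successive powers of 32 modulo 233:
  32^0=1  32^1=32  32^2=92  32^3=148  32^4=76  32^5=102
  32^6=2  32^7=64  32^8=184  32^9=63  32^10=152
So 32^10 ≡ 152 (mod 233), giving x = 10.

10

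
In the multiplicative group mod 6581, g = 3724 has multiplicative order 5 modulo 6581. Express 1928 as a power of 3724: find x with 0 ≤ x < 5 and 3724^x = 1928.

Successive powers of 3724 modulo 6581:
  3724^0=1  3724^1=3724  3724^2=2009  3724^3=5500  3724^4=1928
So 3724^4 ≡ 1928 (mod 6581), giving x = 4.

4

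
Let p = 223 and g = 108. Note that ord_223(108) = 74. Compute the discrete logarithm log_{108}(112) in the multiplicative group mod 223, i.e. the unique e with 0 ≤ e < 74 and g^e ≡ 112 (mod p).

68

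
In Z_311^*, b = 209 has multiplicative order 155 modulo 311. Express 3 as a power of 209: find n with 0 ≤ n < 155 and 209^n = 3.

Baby-step giant-step with m = ceil(sqrt(155)) = 13.
Baby table (209^j mod 311 for j=0..12):
  0:1  1:209  2:141  3:235  4:288  5:169  6:178  7:193
  8:218  9:156  10:260  11:226  12:273
Giant step factor: 209^(-13) ≡ 54 (mod 311).
Scan 3·54^i mod 311 for i = 0, 1, …:
  i=0: 3   i=1: 162   i=2: 40   i=3: 294
  i=4: 15   i=5: 188   i=6: 200   i=7: 226
Match at i=7, j=11: n = 7·13 + 11 = 102.

102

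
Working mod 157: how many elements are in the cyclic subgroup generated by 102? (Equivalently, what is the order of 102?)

The order of 102 must divide p − 1 = 156 = 2^2 · 3 · 13.
Divisors: 1, 2, 3, 4, 6, 12, 13, 26, 39, 52, 78, 156.
Check each in increasing order: 102^1 ≡ 102;  102^2 ≡ 42;  102^3 ≡ 45;  102^4 ≡ 37;  102^6 ≡ 141;  102^12 ≡ 99;  102^13 ≡ 50;  102^26 ≡ 145;  102^39 ≡ 28;  102^52 ≡ 144;  102^78 ≡ 156;  102^156 ≡ 1.
Smallest exponent giving 1 is 156.

156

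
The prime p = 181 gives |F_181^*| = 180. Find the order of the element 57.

The order of 57 must divide p − 1 = 180 = 2^2 · 3^2 · 5.
Divisors: 1, 2, 3, 4, 5, 6, 9, 10, 12, 15, 18, 20, 30, 36, 45, 60, 90, 180.
Check each in increasing order: 57^1 ≡ 57;  57^2 ≡ 172;  57^3 ≡ 30;  57^4 ≡ 81;  57^5 ≡ 92;  57^6 ≡ 176;  57^9 ≡ 31;  57^10 ≡ 138;  57^12 ≡ 25;  57^15 ≡ 26;  57^18 ≡ 56;  57^20 ≡ 39;  57^30 ≡ 133;  57^36 ≡ 59;  57^45 ≡ 19;  57^60 ≡ 132;  57^90 ≡ 180;  57^180 ≡ 1.
Smallest exponent giving 1 is 180.

180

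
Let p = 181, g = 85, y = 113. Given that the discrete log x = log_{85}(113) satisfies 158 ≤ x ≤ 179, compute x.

177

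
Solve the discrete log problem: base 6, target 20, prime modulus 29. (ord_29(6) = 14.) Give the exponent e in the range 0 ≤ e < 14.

4

Successive powers of 6 modulo 29:
  6^0=1  6^1=6  6^2=7  6^3=13  6^4=20
So 6^4 ≡ 20 (mod 29), giving e = 4.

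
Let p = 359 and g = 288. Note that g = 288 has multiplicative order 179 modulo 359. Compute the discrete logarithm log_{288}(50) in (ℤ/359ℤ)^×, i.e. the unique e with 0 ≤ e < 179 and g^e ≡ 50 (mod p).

Baby-step giant-step with m = ceil(sqrt(179)) = 14.
Baby table (288^j mod 359 for j=0..13):
  0:1  1:288  2:15  3:12  4:225  5:180  6:144  7:187
  8:6  9:292  10:90  11:72  12:273  13:3
Giant step factor: 288^(-14) ≡ 150 (mod 359).
Scan 50·150^i mod 359 for i = 0, 1, …:
  i=0: 50   i=1: 320   i=2: 253   i=3: 255
  i=4: 196   i=5: 321   i=6: 44   i=7: 138
  i=8: 237   i=9: 9   i=10: 273
Match at i=10, j=12: e = 10·14 + 12 = 152.

152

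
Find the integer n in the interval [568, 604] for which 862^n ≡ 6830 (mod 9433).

Compute 862^568 mod 9433 = 4460, then multiply by 862 repeatedly:
  862^568=4460  862^569=5289  862^570=2979  862^571=2122  862^572=8595
  862^573=3985  862^574=1458  862^575=2207  862^576=6401  862^577=8790
  862^578=2281  862^579=4158  862^580=9089  862^581=5328  862^582=8298
  862^583=2662  862^584=2425  862^585=5657  862^586=8906  862^587=7943
  862^588=7941  862^589=6217  862^590=1110  862^591=4087  862^592=4485
  862^593=7973  862^594=5502  862^595=7358  862^596=3620  862^597=7550
  862^598=8763  862^599=7306  862^600=5961  862^601=6830
Found 6830 at exponent 601.

601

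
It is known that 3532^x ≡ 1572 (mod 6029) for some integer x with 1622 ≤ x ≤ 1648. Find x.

1645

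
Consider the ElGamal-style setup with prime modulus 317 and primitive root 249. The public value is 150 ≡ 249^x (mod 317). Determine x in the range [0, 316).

252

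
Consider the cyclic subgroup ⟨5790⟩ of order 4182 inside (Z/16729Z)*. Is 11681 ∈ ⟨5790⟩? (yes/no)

11681 ∈ ⟨5790⟩ iff 11681^4182 ≡ 1 (mod 16729), since |⟨5790⟩| = 4182.
11681^4182 mod 16729 = 5440.
Since 5440 ≠ 1, 11681 does not lie in the subgroup.

no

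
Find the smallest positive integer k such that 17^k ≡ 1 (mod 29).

4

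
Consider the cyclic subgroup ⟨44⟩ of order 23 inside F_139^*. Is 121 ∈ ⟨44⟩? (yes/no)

121 ∈ ⟨44⟩ iff 121^23 ≡ 1 (mod 139), since |⟨44⟩| = 23.
121^23 mod 139 = 96.
Since 96 ≠ 1, 121 does not lie in the subgroup.

no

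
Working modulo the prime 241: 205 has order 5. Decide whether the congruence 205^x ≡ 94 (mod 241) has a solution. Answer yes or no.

no

94 ∈ ⟨205⟩ iff 94^5 ≡ 1 (mod 241), since |⟨205⟩| = 5.
94^5 mod 241 = 15.
Since 15 ≠ 1, 94 does not lie in the subgroup.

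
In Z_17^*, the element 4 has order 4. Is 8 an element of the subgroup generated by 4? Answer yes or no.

no

⟨4⟩ has order 4; its elements mod 17 are {1, 4, 13, 16}.
8 is not in this set.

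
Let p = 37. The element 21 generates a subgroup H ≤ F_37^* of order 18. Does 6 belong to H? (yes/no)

no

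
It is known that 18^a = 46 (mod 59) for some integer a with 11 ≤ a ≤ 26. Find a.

Compute 18^11 mod 59 = 40, then multiply by 18 repeatedly:
  18^11=40  18^12=12  18^13=39  18^14=53  18^15=10
  18^16=3  18^17=54  18^18=28  18^19=32  18^20=45
  18^21=43  18^22=7  18^23=8  18^24=26  18^25=55
  18^26=46
Found 46 at exponent 26.

26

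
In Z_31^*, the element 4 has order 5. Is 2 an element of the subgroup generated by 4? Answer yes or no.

yes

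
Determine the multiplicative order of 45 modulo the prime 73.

72

The order of 45 must divide p − 1 = 72 = 2^3 · 3^2.
Divisors: 1, 2, 3, 4, 6, 8, 9, 12, 18, 24, 36, 72.
Check each in increasing order: 45^1 ≡ 45;  45^2 ≡ 54;  45^3 ≡ 21;  45^4 ≡ 69;  45^6 ≡ 3;  45^8 ≡ 16;  45^9 ≡ 63;  45^12 ≡ 9;  45^18 ≡ 27;  45^24 ≡ 8;  45^36 ≡ 72;  45^72 ≡ 1.
Smallest exponent giving 1 is 72.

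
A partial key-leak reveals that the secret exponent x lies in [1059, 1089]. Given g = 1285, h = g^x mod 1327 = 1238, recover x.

1069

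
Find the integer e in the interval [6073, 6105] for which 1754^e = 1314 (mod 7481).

6092

Compute 1754^6073 mod 7481 = 7182, then multiply by 1754 repeatedly:
  1754^6073=7182  1754^6074=6705  1754^6075=438  1754^6076=5190  1754^6077=6364
  1754^6078=804  1754^6079=3788  1754^6080=1024  1754^6081=656  1754^6082=6031
  1754^6083=240  1754^6084=2024  1754^6085=4102  1754^6086=5667  1754^6087=5150
  1754^6088=3533  1754^6089=2614  1754^6090=6584  1754^6091=5153  1754^6092=1314
Found 1314 at exponent 6092.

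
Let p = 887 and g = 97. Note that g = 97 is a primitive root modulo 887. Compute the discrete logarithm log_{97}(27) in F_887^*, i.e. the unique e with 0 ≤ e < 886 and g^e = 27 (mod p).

92

Baby-step giant-step with m = ceil(sqrt(886)) = 30.
Baby table (97^j mod 887 for j=0..29):
  0:1  1:97  2:539  3:837  4:472  5:547  6:726  7:349
  8:147  9:67  10:290  11:633  12:198  13:579  14:282  15:744
  16:321  17:92  18:54  19:803  20:722  21:848  22:652  23:267
  24:176  25:219  26:842  27:70  28:581  29:476
Giant step factor: 97^(-30) ≡ 462 (mod 887).
Scan 27·462^i mod 887 for i = 0, 1, …:
  i=0: 27   i=1: 56   i=2: 149   i=3: 539
Match at i=3, j=2: e = 3·30 + 2 = 92.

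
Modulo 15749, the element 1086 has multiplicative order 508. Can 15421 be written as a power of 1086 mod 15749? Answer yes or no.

15421 ∈ ⟨1086⟩ iff 15421^508 ≡ 1 (mod 15749), since |⟨1086⟩| = 508.
15421^508 mod 15749 = 1023.
Since 1023 ≠ 1, 15421 does not lie in the subgroup.

no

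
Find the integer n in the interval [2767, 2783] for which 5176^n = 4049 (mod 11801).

2775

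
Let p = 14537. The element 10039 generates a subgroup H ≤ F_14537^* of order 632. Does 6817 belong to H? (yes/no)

no

6817 ∈ ⟨10039⟩ iff 6817^632 ≡ 1 (mod 14537), since |⟨10039⟩| = 632.
6817^632 mod 14537 = 14009.
Since 14009 ≠ 1, 6817 does not lie in the subgroup.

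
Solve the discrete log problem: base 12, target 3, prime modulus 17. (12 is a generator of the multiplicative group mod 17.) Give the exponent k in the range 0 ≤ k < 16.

Successive powers of 12 modulo 17:
  12^0=1  12^1=12  12^2=8  12^3=11  12^4=13  12^5=3
So 12^5 ≡ 3 (mod 17), giving k = 5.

5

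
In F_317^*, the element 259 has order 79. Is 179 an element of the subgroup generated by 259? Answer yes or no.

yes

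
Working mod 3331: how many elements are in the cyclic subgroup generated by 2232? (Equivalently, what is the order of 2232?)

1665

The order of 2232 must divide p − 1 = 3330 = 2 · 3^2 · 5 · 37.
Divisors: 1, 2, 3, 5, 6, 9, 10, 15, 18, 30, 37, 45, 74, 90, 111, 185, 222, 333, 370, 555, 666, 1110, 1665, 3330.
Check each in increasing order: 2232^1 ≡ 2232;  2232^2 ≡ 1979;  2232^3 ≡ 222;  2232^5 ≡ 2977;  2232^6 ≡ 2650;  2232^9 ≡ 2044;  2232^10 ≡ 2069;  2232^15 ≡ 394;  2232^18 ≡ 862;  2232^30 ≡ 2010;  2232^37 ≡ 2618;  2232^45 ≡ 2493;  2232^74 ≡ 2057;  2232^90 ≡ 2734;  2232^111 ≡ 2330;  2232^185 ≡ 2832;  2232^222 ≡ 2701;  2232^333 ≡ 1071;  2232^370 ≡ 2507;  2232^555 ≡ 1463;  2232^666 ≡ 1177;  2232^1110 ≡ 1867;  2232^1665 ≡ 1.
Smallest exponent giving 1 is 1665.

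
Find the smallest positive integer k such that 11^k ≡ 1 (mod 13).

12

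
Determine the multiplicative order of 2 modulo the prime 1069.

356

The order of 2 must divide p − 1 = 1068 = 2^2 · 3 · 89.
Divisors: 1, 2, 3, 4, 6, 12, 89, 178, 267, 356, 534, 1068.
Check each in increasing order: 2^1 ≡ 2;  2^2 ≡ 4;  2^3 ≡ 8;  2^4 ≡ 16;  2^6 ≡ 64;  2^12 ≡ 889;  2^89 ≡ 249;  2^178 ≡ 1068;  2^267 ≡ 820;  2^356 ≡ 1.
Smallest exponent giving 1 is 356.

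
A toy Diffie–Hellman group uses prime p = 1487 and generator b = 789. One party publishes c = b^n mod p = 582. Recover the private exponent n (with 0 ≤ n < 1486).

Baby-step giant-step with m = ceil(sqrt(1486)) = 39.
Baby table (789^j mod 1487 for j=0..38):
  0:1  1:789  2:955  3:1073  4:494  5:172  6:391  7:690
  8:168  9:209  10:1331  11:337  12:1207  13:643  14:260  15:1421
  16:1458  17:911  18:558  19:110  20:544  21:960  22:557  23:808
  24:1076  25:1374  26:63  27:636  28:685  29:684  30:1382  31:427
  32:841  33:347  34:175  35:1271  36:581  37:413  38:204
Giant step factor: 789^(-39) ≡ 1392 (mod 1487).
Scan 582·1392^i mod 1487 for i = 0, 1, …:
  i=0: 582   i=1: 1216   i=2: 466   i=3: 340
  i=4: 414   i=5: 819   i=6: 1006   i=7: 1085
  i=8: 1015   i=9: 230     …   i=22: 953
  i=23: 172
Match at i=23, j=5: n = 23·39 + 5 = 902.

902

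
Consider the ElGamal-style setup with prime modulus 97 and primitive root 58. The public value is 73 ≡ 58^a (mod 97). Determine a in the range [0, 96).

68

Baby-step giant-step with m = ceil(sqrt(96)) = 10.
Baby table (58^j mod 97 for j=0..9):
  0:1  1:58  2:66  3:45  4:88  5:60  6:85  7:80
  8:81  9:42
Giant step factor: 58^(-10) ≡ 53 (mod 97).
Scan 73·53^i mod 97 for i = 0, 1, …:
  i=0: 73   i=1: 86   i=2: 96   i=3: 44
  i=4: 4   i=5: 18   i=6: 81
Match at i=6, j=8: a = 6·10 + 8 = 68.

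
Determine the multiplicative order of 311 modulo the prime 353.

The order of 311 must divide p − 1 = 352 = 2^5 · 11.
Divisors: 1, 2, 4, 8, 11, 16, 22, 32, 44, 88, 176, 352.
Check each in increasing order: 311^1 ≡ 311;  311^2 ≡ 352;  311^4 ≡ 1.
Smallest exponent giving 1 is 4.

4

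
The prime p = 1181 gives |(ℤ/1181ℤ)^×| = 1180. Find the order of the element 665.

The order of 665 must divide p − 1 = 1180 = 2^2 · 5 · 59.
Divisors: 1, 2, 4, 5, 10, 20, 59, 118, 236, 295, 590, 1180.
Check each in increasing order: 665^1 ≡ 665;  665^2 ≡ 531;  665^4 ≡ 883;  665^5 ≡ 238;  665^10 ≡ 1137;  665^20 ≡ 755;  665^59 ≡ 1.
Smallest exponent giving 1 is 59.

59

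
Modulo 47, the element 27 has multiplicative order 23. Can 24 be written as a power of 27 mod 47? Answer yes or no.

yes

⟨27⟩ has order 23; its elements mod 47 are {1, 2, 3, 4, 6, 7, 8, 9, 12, 14, 16, 17, 18, 21, 24, 25, 27, 28, 32, 34, 36, 37, 42}.
24 is in this set.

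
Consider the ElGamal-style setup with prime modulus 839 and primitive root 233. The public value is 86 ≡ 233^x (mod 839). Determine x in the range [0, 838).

338

Baby-step giant-step with m = ceil(sqrt(838)) = 29.
Baby table (233^j mod 839 for j=0..28):
  0:1  1:233  2:593  3:573  4:108  5:833  6:280  7:637
  8:757  9:191  10:36  11:837  12:373  13:492  14:532  15:623
  16:12  17:279  18:404  19:164  20:457  21:767  22:4  23:93
  24:694  25:614  26:432  27:815  28:281
Giant step factor: 233^(-29) ≡ 406 (mod 839).
Scan 86·406^i mod 839 for i = 0, 1, …:
  i=0: 86   i=1: 517   i=2: 152   i=3: 465
  i=4: 15   i=5: 217   i=6: 7   i=7: 325
  i=8: 227   i=9: 711   i=10: 50   i=11: 164
Match at i=11, j=19: x = 11·29 + 19 = 338.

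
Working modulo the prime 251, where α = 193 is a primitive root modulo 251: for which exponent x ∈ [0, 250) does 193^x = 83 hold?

108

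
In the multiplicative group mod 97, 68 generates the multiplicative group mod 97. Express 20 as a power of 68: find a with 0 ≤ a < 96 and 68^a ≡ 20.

9

Successive powers of 68 modulo 97:
  68^0=1  68^1=68  68^2=65  68^3=55  68^4=54  68^5=83
  68^6=18  68^7=60  68^8=6  68^9=20
So 68^9 ≡ 20 (mod 97), giving a = 9.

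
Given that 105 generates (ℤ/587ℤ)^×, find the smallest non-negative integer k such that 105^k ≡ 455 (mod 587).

412

Baby-step giant-step with m = ceil(sqrt(586)) = 25.
Baby table (105^j mod 587 for j=0..24):
  0:1  1:105  2:459  3:61  4:535  5:410  6:199  7:350
  8:356  9:399  10:218  11:584  12:272  13:384  14:404  15:156
  16:531  17:577  18:124  19:106  20:564  21:520  22:9  23:358
  24:22
Giant step factor: 105^(-25) ≡ 139 (mod 587).
Scan 455·139^i mod 587 for i = 0, 1, …:
  i=0: 455   i=1: 436   i=2: 143   i=3: 506
  i=4: 481   i=5: 528   i=6: 17   i=7: 15
  i=8: 324   i=9: 424     …   i=15: 230
  i=16: 272
Match at i=16, j=12: k = 16·25 + 12 = 412.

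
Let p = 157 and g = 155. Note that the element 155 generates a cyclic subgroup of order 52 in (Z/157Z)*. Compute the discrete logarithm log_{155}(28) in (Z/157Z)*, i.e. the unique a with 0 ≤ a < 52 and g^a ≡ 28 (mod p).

39

Baby-step giant-step with m = ceil(sqrt(52)) = 8.
Baby table (155^j mod 157 for j=0..7):
  0:1  1:155  2:4  3:149  4:16  5:125  6:64  7:29
Giant step factor: 155^(-8) ≡ 46 (mod 157).
Scan 28·46^i mod 157 for i = 0, 1, …:
  i=0: 28   i=1: 32   i=2: 59   i=3: 45
  i=4: 29
Match at i=4, j=7: a = 4·8 + 7 = 39.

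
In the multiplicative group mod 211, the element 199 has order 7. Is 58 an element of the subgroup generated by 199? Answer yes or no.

yes

58 ∈ ⟨199⟩ iff 58^7 ≡ 1 (mod 211), since |⟨199⟩| = 7.
58^7 mod 211 = 1.
Since 1 = 1, 58 lies in the subgroup.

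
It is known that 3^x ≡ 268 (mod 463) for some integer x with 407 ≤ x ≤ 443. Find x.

412

Compute 3^407 mod 463 = 285, then multiply by 3 repeatedly:
  3^407=285  3^408=392  3^409=250  3^410=287  3^411=398
  3^412=268
Found 268 at exponent 412.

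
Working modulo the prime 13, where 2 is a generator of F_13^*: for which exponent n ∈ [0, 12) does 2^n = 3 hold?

4

Successive powers of 2 modulo 13:
  2^0=1  2^1=2  2^2=4  2^3=8  2^4=3
So 2^4 ≡ 3 (mod 13), giving n = 4.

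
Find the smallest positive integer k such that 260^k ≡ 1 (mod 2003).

182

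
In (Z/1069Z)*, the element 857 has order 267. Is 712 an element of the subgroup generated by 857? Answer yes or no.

no

712 ∈ ⟨857⟩ iff 712^267 ≡ 1 (mod 1069), since |⟨857⟩| = 267.
712^267 mod 1069 = 820.
Since 820 ≠ 1, 712 does not lie in the subgroup.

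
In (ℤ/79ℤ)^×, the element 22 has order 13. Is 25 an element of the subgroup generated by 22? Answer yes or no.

⟨22⟩ has order 13; its elements mod 79 are {1, 8, 10, 18, 21, 22, 38, 46, 52, 62, 64, 65, 67}.
25 is not in this set.

no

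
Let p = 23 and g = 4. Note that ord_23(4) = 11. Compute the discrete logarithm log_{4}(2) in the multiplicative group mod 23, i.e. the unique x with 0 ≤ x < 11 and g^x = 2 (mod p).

Successive powers of 4 modulo 23:
  4^0=1  4^1=4  4^2=16  4^3=18  4^4=3  4^5=12
  4^6=2
So 4^6 ≡ 2 (mod 23), giving x = 6.

6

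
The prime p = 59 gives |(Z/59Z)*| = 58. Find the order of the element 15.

29

The order of 15 must divide p − 1 = 58 = 2 · 29.
Divisors: 1, 2, 29, 58.
Check each in increasing order: 15^1 ≡ 15;  15^2 ≡ 48;  15^29 ≡ 1.
Smallest exponent giving 1 is 29.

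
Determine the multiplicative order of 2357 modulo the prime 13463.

The order of 2357 must divide p − 1 = 13462 = 2 · 53 · 127.
Divisors: 1, 2, 53, 106, 127, 254, 6731, 13462.
Check each in increasing order: 2357^1 ≡ 2357;  2357^2 ≡ 8693;  2357^53 ≡ 1543;  2357^106 ≡ 11361;  2357^127 ≡ 3795;  2357^254 ≡ 10078;  2357^6731 ≡ 1.
Smallest exponent giving 1 is 6731.

6731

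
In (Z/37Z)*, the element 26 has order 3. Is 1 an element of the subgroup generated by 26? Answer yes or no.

1 ∈ ⟨26⟩ iff 1^3 ≡ 1 (mod 37), since |⟨26⟩| = 3.
1^3 mod 37 = 1.
Since 1 = 1, 1 lies in the subgroup.

yes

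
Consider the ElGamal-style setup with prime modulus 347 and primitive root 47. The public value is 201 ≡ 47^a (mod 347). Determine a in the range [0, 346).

164

Baby-step giant-step with m = ceil(sqrt(346)) = 19.
Baby table (47^j mod 347 for j=0..18):
  0:1  1:47  2:127  3:70  4:167  5:215  6:42  7:239
  8:129  9:164  10:74  11:8  12:29  13:322  14:213  15:295
  16:332  17:336  18:177
Giant step factor: 47^(-19) ≡ 77 (mod 347).
Scan 201·77^i mod 347 for i = 0, 1, …:
  i=0: 201   i=1: 209   i=2: 131   i=3: 24
  i=4: 113   i=5: 26   i=6: 267   i=7: 86
  i=8: 29
Match at i=8, j=12: a = 8·19 + 12 = 164.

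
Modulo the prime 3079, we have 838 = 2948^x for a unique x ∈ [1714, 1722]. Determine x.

Compute 2948^1714 mod 3079 = 663, then multiply by 2948 repeatedly:
  2948^1714=663  2948^1715=2438  2948^1716=838
Found 838 at exponent 1716.

1716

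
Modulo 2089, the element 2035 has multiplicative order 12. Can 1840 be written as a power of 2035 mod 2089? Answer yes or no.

no

⟨2035⟩ has order 12; its elements mod 2089 are {1, 54, 735, 789, 826, 827, 1262, 1263, 1300, 1354, 2035, 2088}.
1840 is not in this set.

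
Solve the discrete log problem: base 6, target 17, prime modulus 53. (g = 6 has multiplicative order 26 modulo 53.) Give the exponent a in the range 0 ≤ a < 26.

Successive powers of 6 modulo 53:
  6^0=1  6^1=6  6^2=36  6^3=4  6^4=24  6^5=38
  6^6=16  6^7=43  6^8=46  6^9=11  6^10=13  6^11=25
  6^12=44  6^13=52  6^14=47  6^15=17
So 6^15 ≡ 17 (mod 53), giving a = 15.

15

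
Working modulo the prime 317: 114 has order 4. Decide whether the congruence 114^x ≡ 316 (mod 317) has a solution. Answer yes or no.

yes

⟨114⟩ has order 4; its elements mod 317 are {1, 114, 203, 316}.
316 is in this set.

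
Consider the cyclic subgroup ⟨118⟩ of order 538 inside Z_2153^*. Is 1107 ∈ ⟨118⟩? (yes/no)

1107 ∈ ⟨118⟩ iff 1107^538 ≡ 1 (mod 2153), since |⟨118⟩| = 538.
1107^538 mod 2153 = 232.
Since 232 ≠ 1, 1107 does not lie in the subgroup.

no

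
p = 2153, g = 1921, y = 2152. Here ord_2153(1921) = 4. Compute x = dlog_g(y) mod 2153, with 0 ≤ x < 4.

2

Successive powers of 1921 modulo 2153:
  1921^0=1  1921^1=1921  1921^2=2152
So 1921^2 ≡ 2152 (mod 2153), giving x = 2.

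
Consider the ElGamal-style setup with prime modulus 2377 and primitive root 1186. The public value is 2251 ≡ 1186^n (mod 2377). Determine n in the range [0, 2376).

2122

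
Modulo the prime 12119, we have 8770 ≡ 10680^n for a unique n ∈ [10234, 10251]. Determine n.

10244

Compute 10680^10234 mod 12119 = 7211, then multiply by 10680 repeatedly:
  10680^10234=7211  10680^10235=9354  10680^10236=3803  10680^10237=5271  10680^10238=1525
  10680^10239=11183  10680^10240=1695  10680^10241=8933  10680^10242=3672  10680^10243=11995
  10680^10244=8770
Found 8770 at exponent 10244.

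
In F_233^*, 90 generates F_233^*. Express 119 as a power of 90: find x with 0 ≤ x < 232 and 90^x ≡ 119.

Baby-step giant-step with m = ceil(sqrt(232)) = 16.
Baby table (90^j mod 233 for j=0..15):
  0:1  1:90  2:178  3:176  4:229  5:106  6:220  7:228
  8:16  9:42  10:52  11:20  12:169  13:65  14:25  15:153
Giant step factor: 90^(-16) ≡ 152 (mod 233).
Scan 119·152^i mod 233 for i = 0, 1, …:
  i=0: 119   i=1: 147   i=2: 209   i=3: 80
  i=4: 44   i=5: 164   i=6: 230   i=7: 10
  i=8: 122   i=9: 137   i=10: 87   i=11: 176
Match at i=11, j=3: x = 11·16 + 3 = 179.

179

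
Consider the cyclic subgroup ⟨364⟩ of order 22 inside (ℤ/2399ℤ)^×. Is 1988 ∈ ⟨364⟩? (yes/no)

1988 ∈ ⟨364⟩ iff 1988^22 ≡ 1 (mod 2399), since |⟨364⟩| = 22.
1988^22 mod 2399 = 2103.
Since 2103 ≠ 1, 1988 does not lie in the subgroup.

no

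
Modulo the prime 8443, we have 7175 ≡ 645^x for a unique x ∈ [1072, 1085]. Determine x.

1082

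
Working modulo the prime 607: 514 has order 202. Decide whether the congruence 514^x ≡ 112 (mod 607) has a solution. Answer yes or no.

no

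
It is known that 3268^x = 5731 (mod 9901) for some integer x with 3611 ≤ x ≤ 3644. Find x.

Compute 3268^3611 mod 9901 = 4416, then multiply by 3268 repeatedly:
  3268^3611=4416  3268^3612=5731
Found 5731 at exponent 3612.

3612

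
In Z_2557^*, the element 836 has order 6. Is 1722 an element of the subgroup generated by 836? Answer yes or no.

yes

1722 ∈ ⟨836⟩ iff 1722^6 ≡ 1 (mod 2557), since |⟨836⟩| = 6.
1722^6 mod 2557 = 1.
Since 1 = 1, 1722 lies in the subgroup.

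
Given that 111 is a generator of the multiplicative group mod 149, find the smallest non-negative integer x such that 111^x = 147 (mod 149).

Baby-step giant-step with m = ceil(sqrt(148)) = 13.
Baby table (111^j mod 149 for j=0..12):
  0:1  1:111  2:103  3:109  4:30  5:52  6:110  7:141
  8:6  9:70  10:22  11:58  12:31
Giant step factor: 111^(-13) ≡ 32 (mod 149).
Scan 147·32^i mod 149 for i = 0, 1, …:
  i=0: 147   i=1: 85   i=2: 38   i=3: 24
  i=4: 23   i=5: 140   i=6: 10   i=7: 22
Match at i=7, j=10: x = 7·13 + 10 = 101.

101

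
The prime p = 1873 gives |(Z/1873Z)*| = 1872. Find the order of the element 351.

104

The order of 351 must divide p − 1 = 1872 = 2^4 · 3^2 · 13.
Divisors: 1, 2, 3, 4, 6, 8, 9, 12, 13, 16, 18, 24, 26, 36, 39, 48, 52, 72, 78, 104, 117, 144, 156, 208, 234, 312, 468, 624, 936, 1872.
Check each in increasing order: 351^1 ≡ 351;  351^2 ≡ 1456;  351^3 ≡ 1600;  351^4 ≡ 1573;  351^6 ≡ 1482;  351^8 ≡ 96;  351^9 ≡ 1855;  351^12 ≡ 1168;  351^13 ≡ 1654;  351^16 ≡ 1724;  351^18 ≡ 324;  351^24 ≡ 680;  351^26 ≡ 1136;  351^36 ≡ 88;  351^39 ≡ 325;  351^48 ≡ 1642;  351^52 ≡ 1872;  351^72 ≡ 252;  351^78 ≡ 737;  351^104 ≡ 1.
Smallest exponent giving 1 is 104.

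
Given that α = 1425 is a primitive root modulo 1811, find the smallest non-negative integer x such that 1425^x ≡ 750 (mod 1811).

Baby-step giant-step with m = ceil(sqrt(1810)) = 43.
Baby table (1425^j mod 1811 for j=0..42):
  0:1  1:1425  2:494  3:1282  4:1362  5:1269  6:947  7:280
  8:580  9:684  10:382  11:1050  12:364  13:754  14:527  15:1221
  16:1365  17:111  18:618  19:504  20:1044  21:869  22:1412  23:79
  24:293  25:995  26:1673  27:749  28:646  29:562  30:388  31:545
  32:1517  33:1202  34:1455  35:1591  36:1614  37:1791  38:476  39:986
  40:1525  41:1736  42:1785
Giant step factor: 1425^(-43) ≡ 24 (mod 1811).
Scan 750·24^i mod 1811 for i = 0, 1, …:
  i=0: 750   i=1: 1701   i=2: 982   i=3: 25
  i=4: 600   i=5: 1723   i=6: 1510   i=7: 20
  i=8: 480   i=9: 654     …   i=27: 192
  i=28: 986
Match at i=28, j=39: x = 28·43 + 39 = 1243.

1243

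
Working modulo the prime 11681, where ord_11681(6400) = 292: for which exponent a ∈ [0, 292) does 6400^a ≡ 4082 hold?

91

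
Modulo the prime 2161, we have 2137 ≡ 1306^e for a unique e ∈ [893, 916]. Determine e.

908

Compute 1306^893 mod 2161 = 1172, then multiply by 1306 repeatedly:
  1306^893=1172  1306^894=644  1306^895=435  1306^896=1928  1306^897=403
  1306^898=1195  1306^899=428  1306^900=1430  1306^901=476  1306^902=1449
  1306^903=1519  1306^904=16  1306^905=1447  1306^906=1068  1306^907=963
  1306^908=2137
Found 2137 at exponent 908.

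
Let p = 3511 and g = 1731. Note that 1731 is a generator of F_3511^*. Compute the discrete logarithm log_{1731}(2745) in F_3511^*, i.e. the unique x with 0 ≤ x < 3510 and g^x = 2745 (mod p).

3246

Baby-step giant-step with m = ceil(sqrt(3510)) = 60.
Baby table (1731^j mod 3511 for j=0..59):
  0:1  1:1731  2:1478  3:2410  4:642  5:1826  6:906  7:2380
  8:1377  9:3129  10:2337  11:675  12:2773  13:526  14:1157  15:1497
  16:189  17:636  18:1973  19:2571  20:1964  21:1036  22:2706  23:412
  24:439  25:1533  26:2818  27:1179  28:958  29:1106  30:991  31:2053
  32:611  33:830  34:731  35:1401  36:2541  37:2699  38:2339  39:626
  40:2218  41:1835  42:2441  43:1638  44:2001  45:1885  46:1216  47:1807
  48:3127  49:2386  50:1230  51:1464  52:2753  53:1016  54:3196  55:2451
  56:1393  57:2737  58:1408  59:614
Giant step factor: 1731^(-60) ≡ 1332 (mod 3511).
Scan 2745·1332^i mod 3511 for i = 0, 1, …:
  i=0: 2745   i=1: 1389   i=2: 3362   i=3: 1659
  i=4: 1369   i=5: 1299   i=6: 2856   i=7: 1779
  i=8: 3214   i=9: 1139     …   i=53: 744
  i=54: 906
Match at i=54, j=6: x = 54·60 + 6 = 3246.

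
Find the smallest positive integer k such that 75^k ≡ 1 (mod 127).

The order of 75 must divide p − 1 = 126 = 2 · 3^2 · 7.
Divisors: 1, 2, 3, 6, 7, 9, 14, 18, 21, 42, 63, 126.
Check each in increasing order: 75^1 ≡ 75;  75^2 ≡ 37;  75^3 ≡ 108;  75^6 ≡ 107;  75^7 ≡ 24;  75^9 ≡ 126;  75^14 ≡ 68;  75^18 ≡ 1.
Smallest exponent giving 1 is 18.

18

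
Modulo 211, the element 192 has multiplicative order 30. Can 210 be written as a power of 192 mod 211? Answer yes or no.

210 ∈ ⟨192⟩ iff 210^30 ≡ 1 (mod 211), since |⟨192⟩| = 30.
210^30 mod 211 = 1.
Since 1 = 1, 210 lies in the subgroup.

yes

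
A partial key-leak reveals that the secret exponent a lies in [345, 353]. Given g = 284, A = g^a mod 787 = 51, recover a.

350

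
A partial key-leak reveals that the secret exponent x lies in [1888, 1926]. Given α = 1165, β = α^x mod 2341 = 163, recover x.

Compute 1165^1888 mod 2341 = 396, then multiply by 1165 repeatedly:
  1165^1888=396  1165^1889=163
Found 163 at exponent 1889.

1889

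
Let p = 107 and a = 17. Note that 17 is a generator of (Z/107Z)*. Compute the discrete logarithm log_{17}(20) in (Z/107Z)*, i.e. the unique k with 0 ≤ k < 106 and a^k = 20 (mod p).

9

Baby-step giant-step with m = ceil(sqrt(106)) = 11.
Baby table (17^j mod 107 for j=0..10):
  0:1  1:17  2:75  3:98  4:61  5:74  6:81  7:93
  8:83  9:20  10:19
Giant step factor: 17^(-11) ≡ 54 (mod 107).
Scan 20·54^i mod 107 for i = 0, 1, …:
  i=0: 20
Match at i=0, j=9: k = 0·11 + 9 = 9.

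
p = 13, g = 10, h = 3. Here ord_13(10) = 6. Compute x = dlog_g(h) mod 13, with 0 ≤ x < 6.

Successive powers of 10 modulo 13:
  10^0=1  10^1=10  10^2=9  10^3=12  10^4=3
So 10^4 ≡ 3 (mod 13), giving x = 4.

4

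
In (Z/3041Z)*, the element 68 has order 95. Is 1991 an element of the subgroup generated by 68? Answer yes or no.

no

1991 ∈ ⟨68⟩ iff 1991^95 ≡ 1 (mod 3041), since |⟨68⟩| = 95.
1991^95 mod 3041 = 774.
Since 774 ≠ 1, 1991 does not lie in the subgroup.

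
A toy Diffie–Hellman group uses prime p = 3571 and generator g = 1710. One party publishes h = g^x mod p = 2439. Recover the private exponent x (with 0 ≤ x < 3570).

2882

Baby-step giant-step with m = ceil(sqrt(3570)) = 60.
Baby table (1710^j mod 3571 for j=0..59):
  0:1  1:1710  2:3022  3:383  4:1437  5:422  6:278  7:437
  8:931  9:2915  10:3105  11:3044  12:2293  13:72  14:1706  15:3324
  16:2579  17:3476  18:1816  19:2161  20:2896  21:2754  22:2762  23:2158
  24:1337  25:830  26:1613  27:1418  28:71  29:3567  30:302  31:2196
  32:2039  33:1394  34:1883  35:2459  36:1823  37:3418  38:2624  39:1864
  40:2108  41:1541  42:3283  43:318  44:988  45:397  46:380  47:3449
  48:2069  49:2700  50:3268  51:3236  52:2081  53:1794  54:251  55:690
  56:1470  57:3287  58:16  59:2363
Giant step factor: 1710^(-60) ≡ 759 (mod 3571).
Scan 2439·759^i mod 3571 for i = 0, 1, …:
  i=0: 2439   i=1: 1423   i=2: 1615   i=3: 932
  i=4: 330   i=5: 500   i=6: 974   i=7: 69
  i=8: 2377   i=9: 788     …   i=47: 1566
  i=48: 3022
Match at i=48, j=2: x = 48·60 + 2 = 2882.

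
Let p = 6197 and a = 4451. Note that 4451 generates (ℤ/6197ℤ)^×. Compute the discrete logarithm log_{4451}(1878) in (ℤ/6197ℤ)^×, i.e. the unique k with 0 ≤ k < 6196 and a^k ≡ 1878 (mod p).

Baby-step giant-step with m = ceil(sqrt(6196)) = 79.
Baby table (4451^j mod 6197 for j=0..78):
  0:1  1:4451  2:5789  3:5910  4:5342  5:5550  6:1808  7:3702
  8:5976  9:1652  10:3410  11:1457  12:3045  13:456  14:3237  15:6059
  16:5462  17:531  18:2424  19:247  20:2528  21:4573  22:3475  23:5710
  24:1313  25:392  26:3435  27:1186  28:5239  29:5675  30:453  31:2278
  32:1086  33:126  34:3096  35:4365  36:1020  37:3816  38:5236  39:4716
  40:1677  41:3139  42:3651  43:2067  44:3869  45:5653  46:1683  47:5057
  48:1203  49:345  50:4936  51:1771  52:137  53:2481  54:6074  55:4060
  56:608  57:4316  58:6013  59:5217  60:708  61:3232  62:2395  63:1305
  64:1966  65:502  66:3482  67:5882  68:4654  69:4580  70:3647  71:2854
  72:5501  73:604  74:5103  75:1448  76:168  77:4128  78:5820
Giant step factor: 4451^(-79) ≡ 2857 (mod 6197).
Scan 1878·2857^i mod 6197 for i = 0, 1, …:
  i=0: 1878   i=1: 5041   i=2: 309   i=3: 2839
  i=4: 5347   i=5: 774   i=6: 5186   i=7: 5572
  i=8: 5308   i=9: 897     …   i=70: 2320
  i=71: 3647
Match at i=71, j=70: k = 71·79 + 70 = 5679.

5679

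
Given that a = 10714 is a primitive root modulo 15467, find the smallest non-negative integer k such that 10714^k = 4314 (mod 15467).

Baby-step giant-step with m = ceil(sqrt(15466)) = 125.
Baby table (10714^j mod 15467 for j=0..124):
  0:1  1:10714  2:9189  3:3491  4:3368  5:241  6:14552  7:2768
  8:6113  9:7404  10:11680  11:11490  12:2007  13:3868  14:5659  15:15353
  16:497  17:4210  18:4168  19:2723  20:3460  21:11508  22:9255  23:14600
  24:6629  25:14109  26:4835  27:3207  28:7591  29:4488  30:12996  31:5210
  32:15004  33:4325  34:14385  35:7702  36:2783  37:12153  38:6036  39:2177
  40:142  41:5622  42:5610  43:778  44:14246  45:3288  46:9273  47:6381
  48:1894  49:15079  50:3591  51:7545  52:6588  53:7911  54:14761  55:14746
  56:8706  57:10074  58:4110  59:15458  60:11843  61:10101  62:14982  63:622
  64:13298  65:8235  66:6022  67:6851  68:10699  69:3149  70:4859  71:12871
  72:11589  73:10937  74:1026  75:10994  76:8511  77:8889  78:6427  79:15261
  80:4697  81:9507  82:7803  83:2207  84:12222  85:2886  86:2071  87:9016
  88:6009  89:6772  90:14978  91:4167  92:7476  93:9738  94:8017  95:5887
  96:14359  97:7544  98:11341  99:14189  100:11270  101:11378  102:8465  103:10989
  104:1342  105:9345  106:4439  107:13888  108:3492  109:14082  110:9430  111:2576
  112:6136  113:6354  114:6489  115:14448  116:2136  117:9411  118:81  119:1682
  120:1893  121:4365  122:9869  123:4054  124:3220
Giant step factor: 10714^(-125) ≡ 11448 (mod 15467).
Scan 4314·11448^i mod 15467 for i = 0, 1, …:
  i=0: 4314   i=1: 541   i=2: 6568   i=3: 5377
  i=4: 12703   i=5: 3210   i=6: 13955   i=7: 13664
  i=8: 7701   i=9: 14615     …   i=81: 317
  i=82: 9738
Match at i=82, j=93: k = 82·125 + 93 = 10343.

10343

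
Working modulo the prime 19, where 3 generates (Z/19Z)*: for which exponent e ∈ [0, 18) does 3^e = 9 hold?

2

Successive powers of 3 modulo 19:
  3^0=1  3^1=3  3^2=9
So 3^2 ≡ 9 (mod 19), giving e = 2.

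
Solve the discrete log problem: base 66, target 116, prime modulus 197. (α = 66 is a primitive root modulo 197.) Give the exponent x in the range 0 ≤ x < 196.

Baby-step giant-step with m = ceil(sqrt(196)) = 14.
Baby table (66^j mod 197 for j=0..13):
  0:1  1:66  2:22  3:73  4:90  5:30  6:10  7:69
  8:23  9:139  10:112  11:103  12:100  13:99
Giant step factor: 66^(-14) ≡ 6 (mod 197).
Scan 116·6^i mod 197 for i = 0, 1, …:
  i=0: 116   i=1: 105   i=2: 39   i=3: 37
  i=4: 25   i=5: 150   i=6: 112
Match at i=6, j=10: x = 6·14 + 10 = 94.

94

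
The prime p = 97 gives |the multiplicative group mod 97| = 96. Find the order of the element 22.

4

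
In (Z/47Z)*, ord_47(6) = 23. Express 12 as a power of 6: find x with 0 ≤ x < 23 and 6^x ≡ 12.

16

Successive powers of 6 modulo 47:
  6^0=1  6^1=6  6^2=36  6^3=28  6^4=27  6^5=21
  6^6=32  6^7=4  6^8=24  6^9=3  6^10=18  6^11=14
  6^12=37  6^13=34  6^14=16  6^15=2  6^16=12
So 6^16 ≡ 12 (mod 47), giving x = 16.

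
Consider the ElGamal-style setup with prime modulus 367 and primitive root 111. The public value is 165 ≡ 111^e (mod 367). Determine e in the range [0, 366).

167

Baby-step giant-step with m = ceil(sqrt(366)) = 20.
Baby table (111^j mod 367 for j=0..19):
  0:1  1:111  2:210  3:189  4:60  5:54  6:122  7:330
  8:297  9:304  10:347  11:349  12:204  13:257  14:268  15:21
  16:129  17:6  18:299  19:159
Giant step factor: 111^(-20) ≡ 89 (mod 367).
Scan 165·89^i mod 367 for i = 0, 1, …:
  i=0: 165   i=1: 5   i=2: 78   i=3: 336
  i=4: 177   i=5: 339   i=6: 77   i=7: 247
  i=8: 330
Match at i=8, j=7: e = 8·20 + 7 = 167.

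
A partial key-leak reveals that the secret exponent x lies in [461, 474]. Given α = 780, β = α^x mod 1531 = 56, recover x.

Compute 780^461 mod 1531 = 1303, then multiply by 780 repeatedly:
  780^461=1303  780^462=1287  780^463=1055  780^464=753  780^465=967
  780^466=1008  780^467=837  780^468=654  780^469=297  780^470=479
  780^471=56
Found 56 at exponent 471.

471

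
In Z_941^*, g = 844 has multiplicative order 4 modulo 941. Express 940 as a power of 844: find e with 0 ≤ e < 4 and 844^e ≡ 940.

2

Successive powers of 844 modulo 941:
  844^0=1  844^1=844  844^2=940
So 844^2 ≡ 940 (mod 941), giving e = 2.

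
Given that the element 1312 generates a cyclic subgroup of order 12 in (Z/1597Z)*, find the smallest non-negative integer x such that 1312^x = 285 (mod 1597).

7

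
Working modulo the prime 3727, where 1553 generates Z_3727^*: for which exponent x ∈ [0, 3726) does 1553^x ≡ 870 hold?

2279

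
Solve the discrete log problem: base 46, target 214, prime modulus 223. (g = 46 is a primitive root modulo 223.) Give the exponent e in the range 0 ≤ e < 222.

89

Baby-step giant-step with m = ceil(sqrt(222)) = 15.
Baby table (46^j mod 223 for j=0..14):
  0:1  1:46  2:109  3:108  4:62  5:176  6:68  7:6
  8:53  9:208  10:202  11:149  12:164  13:185  14:36
Giant step factor: 46^(-15) ≡ 54 (mod 223).
Scan 214·54^i mod 223 for i = 0, 1, …:
  i=0: 214   i=1: 183   i=2: 70   i=3: 212
  i=4: 75   i=5: 36
Match at i=5, j=14: e = 5·15 + 14 = 89.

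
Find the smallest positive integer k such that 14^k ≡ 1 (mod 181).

45

The order of 14 must divide p − 1 = 180 = 2^2 · 3^2 · 5.
Divisors: 1, 2, 3, 4, 5, 6, 9, 10, 12, 15, 18, 20, 30, 36, 45, 60, 90, 180.
Check each in increasing order: 14^1 ≡ 14;  14^2 ≡ 15;  14^3 ≡ 29;  14^4 ≡ 44;  14^5 ≡ 73;  14^6 ≡ 117;  14^9 ≡ 135;  14^10 ≡ 80;  14^12 ≡ 114;  14^15 ≡ 48;  14^18 ≡ 125;  14^20 ≡ 65;  14^30 ≡ 132;  14^36 ≡ 59;  14^45 ≡ 1.
Smallest exponent giving 1 is 45.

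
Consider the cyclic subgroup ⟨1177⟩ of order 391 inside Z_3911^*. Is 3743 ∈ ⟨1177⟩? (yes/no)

no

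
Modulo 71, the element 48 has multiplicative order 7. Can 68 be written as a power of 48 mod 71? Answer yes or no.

⟨48⟩ has order 7; its elements mod 71 are {1, 20, 30, 32, 37, 45, 48}.
68 is not in this set.

no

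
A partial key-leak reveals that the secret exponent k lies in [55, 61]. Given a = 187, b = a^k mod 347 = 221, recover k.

61

Compute 187^55 mod 347 = 216, then multiply by 187 repeatedly:
  187^55=216  187^56=140  187^57=155  187^58=184  187^59=55
  187^60=222  187^61=221
Found 221 at exponent 61.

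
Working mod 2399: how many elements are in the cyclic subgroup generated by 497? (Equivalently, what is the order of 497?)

109

The order of 497 must divide p − 1 = 2398 = 2 · 11 · 109.
Divisors: 1, 2, 11, 22, 109, 218, 1199, 2398.
Check each in increasing order: 497^1 ≡ 497;  497^2 ≡ 2311;  497^11 ≡ 1917;  497^22 ≡ 2020;  497^109 ≡ 1.
Smallest exponent giving 1 is 109.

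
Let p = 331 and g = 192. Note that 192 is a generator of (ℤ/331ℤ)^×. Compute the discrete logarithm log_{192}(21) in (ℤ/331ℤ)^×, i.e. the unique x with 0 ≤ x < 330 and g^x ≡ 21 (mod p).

16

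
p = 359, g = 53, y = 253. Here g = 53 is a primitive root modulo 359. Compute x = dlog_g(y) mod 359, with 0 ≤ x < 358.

198

Baby-step giant-step with m = ceil(sqrt(358)) = 19.
Baby table (53^j mod 359 for j=0..18):
  0:1  1:53  2:296  3:251  4:20  5:342  6:176  7:353
  8:41  9:19  10:289  11:239  12:102  13:21  14:36  15:113
  16:245  17:61  18:2
Giant step factor: 53^(-19) ≡ 105 (mod 359).
Scan 253·105^i mod 359 for i = 0, 1, …:
  i=0: 253   i=1: 358   i=2: 254   i=3: 104
  i=4: 150   i=5: 313   i=6: 196   i=7: 117
  i=8: 79   i=9: 38   i=10: 41
Match at i=10, j=8: x = 10·19 + 8 = 198.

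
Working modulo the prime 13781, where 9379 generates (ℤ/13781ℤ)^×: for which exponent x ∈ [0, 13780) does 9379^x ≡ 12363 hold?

Baby-step giant-step with m = ceil(sqrt(13780)) = 118.
Baby table (9379^j mod 13781 for j=0..117):
  0:1  1:9379  2:1518  3:1549  4:2897  5:8612  6:1507  7:8628
  8:13761  9:5354  10:10983  11:10363  12:10965  13:6913  14:11203  15:6593
  16:400  17:3168  18:836  19:13236  20:1196  21:13331  22:10217  23:5950
  24:5781  25:5545  26:10842  27:10900  28:3642  29:9000  30:2375  31:5029
  32:8409  33:13129  34:3656  35:2496  36:9846  37:12934  38:7624  39:9668
  40:10973  41:13040  42:9566  43:5204  44:9795  45:3159  46:12892  47:13355
  48:1036  49:1039  50:1614  51:6168  52:10815  53:5725  54:3999  55:8520
  56:6842  57:6782  58:9063  59:669  60:4196  61:9529  62:2706  63:8753
  64:970  65:2170  66:11674  67:401  68:12547  69:2354  70:1004  71:4093
  72:8162  73:11724  74:797  75:5761  76:10899  77:8044  78:7482  79:826
  80:2132  81:13578  82:11622  83:8809  84:2516  85:4492  86:1951  87:11042
  88:12484  89:4060  90:1837  91:2973  92:4804  93:6627  94:2323  95:13437
  96:12159  97:1486  98:4603  99:9445  100:387  101:5270  102:8664  103:6880
  104:4878  105:11623  106:4407  107:4034  108:6041  109:4848  110:5873  111:210
  112:12688  113:1817  114:8327  115:2006  116:3209  117:13288
Giant step factor: 9379^(-118) ≡ 12988 (mod 13781).
Scan 12363·12988^i mod 13781 for i = 0, 1, …:
  i=0: 12363   i=1: 8213   i=2: 5504   i=3: 3905
  i=4: 4060
Match at i=4, j=89: x = 4·118 + 89 = 561.

561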